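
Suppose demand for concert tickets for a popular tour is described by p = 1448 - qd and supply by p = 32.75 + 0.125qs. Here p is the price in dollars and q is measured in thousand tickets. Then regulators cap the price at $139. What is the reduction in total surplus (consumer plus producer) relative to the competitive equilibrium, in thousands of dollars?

93636

Rearranging demand gives qd = 1448 - p; rearranging supply gives qs = 8p - 262. Equilibrium: 1448 - p = 8p - 262, so 1710 = 9p and p* = 190, q* = 1258.
Since 139 < 190, the ceiling is binding.
At p = 139: qd = 1448 - 139 = 1309 and qs = 8·139 - 262 = 850.
Quantity traded falls to 850. At q = 850 the demand price is 1448 - 850 = 598 and the supply price is (262 + 850)/8 = 139.
Deadweight loss = ½ · (598 - 139) · (1258 - 850) = ½ · 459 · 408 = 93636.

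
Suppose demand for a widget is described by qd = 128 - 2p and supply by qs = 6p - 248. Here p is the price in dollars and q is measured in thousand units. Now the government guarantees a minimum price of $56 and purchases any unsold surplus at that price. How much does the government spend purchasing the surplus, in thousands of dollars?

4032

In a free market, 128 - 2p = 6p - 248 gives the equilibrium p* = 47, q* = 34.
Since 56 > 47, the floor is binding.
At p = 56: qd = 128 - 2·56 = 16 and qs = 6·56 - 248 = 88.
Surplus = qs - qd = 72.
Government expenditure = surplus × support price = 72 × 56 = 4032.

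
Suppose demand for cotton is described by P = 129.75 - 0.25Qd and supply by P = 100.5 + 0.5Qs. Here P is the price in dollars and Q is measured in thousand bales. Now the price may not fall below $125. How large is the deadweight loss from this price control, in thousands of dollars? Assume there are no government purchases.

Rearranging demand gives Qd = 519 - 4P; rearranging supply gives Qs = 2P - 201. Without the control the market clears where 519 - 4P = 2P - 201, i.e. P* = 120 and Q* = 39.
The floor of 125 is above the equilibrium price 120, so it binds.
At P = 125: Qd = 519 - 4·125 = 19 and Qs = 2·125 - 201 = 49.
Quantity traded falls to 19. At Q = 19 the demand price is (519 - 19)/4 = 125 and the supply price is (201 + 19)/2 = 110.
Deadweight loss = ½ · (125 - 110) · (39 - 19) = ½ · 15 · 20 = 150.

150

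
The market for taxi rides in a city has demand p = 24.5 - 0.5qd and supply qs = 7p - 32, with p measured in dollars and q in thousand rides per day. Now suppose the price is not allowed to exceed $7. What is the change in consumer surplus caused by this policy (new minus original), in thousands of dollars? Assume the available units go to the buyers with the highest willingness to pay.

Rearranging demand gives qd = 49 - 2p. In a free market, 49 - 2p = 7p - 32 gives the equilibrium p* = 9, q* = 31.
Because the ceiling (7) lies below the market-clearing price, it is binding.
At p = 7: qd = 49 - 2·7 = 35 and qs = 7·7 - 32 = 17.
Consumer surplus without the control is ½ · (24.5 - 9) · 31 = 240.25.
With the ceiling, 17 units are sold at 7 (assume they go to the highest-value buyers). The demand price at q = 17 is 16, so CS = ½ · [(24.5 - 7) + (16 - 7)] · 17 = 225.25.
Change in consumer surplus = 225.25 - 240.25 = -15.

-15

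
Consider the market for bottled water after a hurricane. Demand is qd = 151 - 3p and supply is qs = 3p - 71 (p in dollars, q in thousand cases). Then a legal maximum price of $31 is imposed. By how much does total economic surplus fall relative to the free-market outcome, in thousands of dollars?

Equilibrium: 151 - 3p = 3p - 71, so 222 = 6p and p* = 37, q* = 40.
Because the ceiling (31) lies below the market-clearing price, it is binding.
At p = 31: qd = 151 - 3·31 = 58 and qs = 3·31 - 71 = 22.
Quantity traded falls to 22. At q = 22 the demand price is (151 - 22)/3 = 43 and the supply price is (71 + 22)/3 = 31.
Deadweight loss = ½ · (43 - 31) · (40 - 22) = ½ · 12 · 18 = 108.

108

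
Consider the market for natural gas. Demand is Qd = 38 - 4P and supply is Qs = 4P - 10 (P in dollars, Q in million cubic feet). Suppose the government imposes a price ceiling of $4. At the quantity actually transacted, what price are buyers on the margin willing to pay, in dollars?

8

Without the control the market clears where 38 - 4P = 4P - 10, i.e. P* = 6 and Q* = 14.
Because the ceiling (4) lies below the market-clearing price, it is binding.
At P = 4: Qd = 38 - 4·4 = 22 and Qs = 4·4 - 10 = 6.
Only 6 units reach the market. On the demand curve, the marginal buyer's willingness to pay at Q = 6 is (38 - 6)/4 = 8.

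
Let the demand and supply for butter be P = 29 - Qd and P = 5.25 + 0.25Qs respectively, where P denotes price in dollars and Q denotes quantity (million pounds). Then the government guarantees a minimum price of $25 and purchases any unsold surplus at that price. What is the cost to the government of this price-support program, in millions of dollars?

1875

Rearranging demand gives Qd = 29 - P; rearranging supply gives Qs = 4P - 21. Without the control the market clears where 29 - P = 4P - 21, i.e. P* = 10 and Q* = 19.
Since 25 > 10, the floor is binding.
At P = 25: Qd = 29 - 25 = 4 and Qs = 4·25 - 21 = 79.
Surplus = Qs - Qd = 75.
Government expenditure = surplus × support price = 75 × 25 = 1875.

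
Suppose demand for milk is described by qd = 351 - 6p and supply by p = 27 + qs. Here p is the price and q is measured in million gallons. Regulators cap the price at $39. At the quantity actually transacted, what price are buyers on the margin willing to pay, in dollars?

Rearranging supply gives qs = p - 27. Setting quantity demanded equal to quantity supplied, 351 - 6p = p - 27, gives p* = 54 and q* = 27.
Because the ceiling (39) lies below the market-clearing price, it is binding.
At p = 39: qd = 351 - 6·39 = 117 and qs = 39 - 27 = 12.
Only 12 units reach the market. On the demand curve, the marginal buyer's willingness to pay at q = 12 is (351 - 12)/6 = 56.5.

56.5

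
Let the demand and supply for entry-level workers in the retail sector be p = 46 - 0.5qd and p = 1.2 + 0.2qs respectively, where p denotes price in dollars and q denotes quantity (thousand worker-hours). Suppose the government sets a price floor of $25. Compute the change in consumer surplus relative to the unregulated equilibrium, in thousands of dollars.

-583

Rearranging demand gives qd = 92 - 2p; rearranging supply gives qs = 5p - 6. Without the control the market clears where 92 - 2p = 5p - 6, i.e. p* = 14 and q* = 64.
Because the floor (25) lies above the market-clearing price, it is binding.
At p = 25: qd = 92 - 2·25 = 42 and qs = 5·25 - 6 = 119.
Consumer surplus without the control is ½ · (46 - 14) · 64 = 1024.
With the floor, consumers buy 42 units at 25, so CS = ½ · (46 - 25) · 42 = 441.
Change in consumer surplus = 441 - 1024 = -583.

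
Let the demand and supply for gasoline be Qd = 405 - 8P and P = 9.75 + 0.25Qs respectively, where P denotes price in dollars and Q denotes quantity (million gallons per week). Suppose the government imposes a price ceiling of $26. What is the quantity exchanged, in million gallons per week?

65

Rearranging supply gives Qs = 4P - 39. Setting quantity demanded equal to quantity supplied, 405 - 8P = 4P - 39, gives P* = 37 and Q* = 109.
Since 26 < 37, the ceiling is binding.
At P = 26: Qd = 405 - 8·26 = 197 and Qs = 4·26 - 39 = 65.
The quantity actually transacted is the short side, supply: 65.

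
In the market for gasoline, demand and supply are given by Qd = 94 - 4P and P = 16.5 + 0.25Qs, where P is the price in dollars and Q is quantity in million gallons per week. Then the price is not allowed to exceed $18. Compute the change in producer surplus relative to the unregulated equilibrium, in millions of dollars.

Rearranging supply gives Qs = 4P - 66. Equilibrium: 94 - 4P = 4P - 66, so 160 = 8P and P* = 20, Q* = 14.
Because the ceiling (18) lies below the market-clearing price, it is binding.
At P = 18: Qd = 94 - 4·18 = 22 and Qs = 4·18 - 66 = 6.
Producer surplus without the control is ½ · (20 - 16.5) · 14 = 24.5.
With the ceiling, producers sell 6 units at 18, so PS = ½ · (18 - 16.5) · 6 = 4.5.
Change in producer surplus = 4.5 - 24.5 = -20.

-20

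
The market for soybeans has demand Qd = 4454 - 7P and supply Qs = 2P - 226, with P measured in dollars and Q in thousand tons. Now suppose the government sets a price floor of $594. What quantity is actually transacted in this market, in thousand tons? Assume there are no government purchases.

296

In a free market, 4454 - 7P = 2P - 226 gives the equilibrium P* = 520, Q* = 814.
The floor of 594 is above the equilibrium price 520, so it binds.
At P = 594: Qd = 4454 - 7·594 = 296 and Qs = 2·594 - 226 = 962.
The quantity actually transacted is the short side, demand: 296.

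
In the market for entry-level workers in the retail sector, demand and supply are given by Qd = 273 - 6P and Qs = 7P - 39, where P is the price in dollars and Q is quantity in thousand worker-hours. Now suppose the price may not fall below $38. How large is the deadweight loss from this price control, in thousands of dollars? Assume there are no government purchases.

1092

In a free market, 273 - 6P = 7P - 39 gives the equilibrium P* = 24, Q* = 129.
Since 38 > 24, the floor is binding.
At P = 38: Qd = 273 - 6·38 = 45 and Qs = 7·38 - 39 = 227.
Quantity traded falls to 45. At Q = 45 the demand price is (273 - 45)/6 = 38 and the supply price is (39 + 45)/7 = 12.
Deadweight loss = ½ · (38 - 12) · (129 - 45) = ½ · 26 · 84 = 1092.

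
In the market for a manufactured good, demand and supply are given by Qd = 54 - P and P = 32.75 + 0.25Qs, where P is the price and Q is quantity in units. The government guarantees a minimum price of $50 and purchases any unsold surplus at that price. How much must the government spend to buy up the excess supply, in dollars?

Rearranging supply gives Qs = 4P - 131. Equilibrium: 54 - P = 4P - 131, so 185 = 5P and P* = 37, Q* = 17.
The floor of 50 is above the equilibrium price 37, so it binds.
At P = 50: Qd = 54 - 50 = 4 and Qs = 4·50 - 131 = 69.
Surplus = Qs - Qd = 65.
Government expenditure = surplus × support price = 65 × 50 = 3250.

3250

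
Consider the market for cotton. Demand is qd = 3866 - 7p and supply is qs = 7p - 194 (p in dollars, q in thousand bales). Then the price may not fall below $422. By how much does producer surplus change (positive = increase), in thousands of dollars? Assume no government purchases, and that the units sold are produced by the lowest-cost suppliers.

59400

Equilibrium: 3866 - 7p = 7p - 194, so 4060 = 14p and p* = 290, q* = 1836.
Because the floor (422) lies above the market-clearing price, it is binding.
At p = 422: qd = 3866 - 7·422 = 912 and qs = 7·422 - 194 = 2760.
Producer surplus without the control is ½ · (290 - 194/7) · 1836 = 1685448/7.
With the floor, 912 units are sold at 422. The supply price at q = 912 is 158, so PS = ½ · [(422 - 194/7) + (422 - 158)] · 912 = 2101248/7.
Change in producer surplus = 2101248/7 - 1685448/7 = 59400.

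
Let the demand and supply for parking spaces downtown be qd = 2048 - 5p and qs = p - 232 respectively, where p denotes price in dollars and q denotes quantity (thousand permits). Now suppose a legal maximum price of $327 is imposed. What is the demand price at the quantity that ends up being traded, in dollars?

390.6

In a free market, 2048 - 5p = p - 232 gives the equilibrium p* = 380, q* = 148.
Since 327 < 380, the ceiling is binding.
At p = 327: qd = 2048 - 5·327 = 413 and qs = 327 - 232 = 95.
Only 95 units reach the market. On the demand curve, the marginal buyer's willingness to pay at q = 95 is (2048 - 95)/5 = 390.6.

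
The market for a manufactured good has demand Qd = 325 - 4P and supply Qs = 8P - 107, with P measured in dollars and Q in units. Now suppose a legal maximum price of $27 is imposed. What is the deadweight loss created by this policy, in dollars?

972

Setting quantity demanded equal to quantity supplied, 325 - 4P = 8P - 107, gives P* = 36 and Q* = 181.
Since 27 < 36, the ceiling is binding.
At P = 27: Qd = 325 - 4·27 = 217 and Qs = 8·27 - 107 = 109.
Quantity traded falls to 109. At Q = 109 the demand price is (325 - 109)/4 = 54 and the supply price is (107 + 109)/8 = 27.
Deadweight loss = ½ · (54 - 27) · (181 - 109) = ½ · 27 · 72 = 972.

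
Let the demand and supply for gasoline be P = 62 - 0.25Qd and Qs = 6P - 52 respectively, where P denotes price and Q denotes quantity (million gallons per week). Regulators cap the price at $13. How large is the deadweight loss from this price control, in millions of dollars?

Rearranging demand gives Qd = 248 - 4P. In a free market, 248 - 4P = 6P - 52 gives the equilibrium P* = 30, Q* = 128.
Because the ceiling (13) lies below the market-clearing price, it is binding.
At P = 13: Qd = 248 - 4·13 = 196 and Qs = 6·13 - 52 = 26.
Quantity traded falls to 26. At Q = 26 the demand price is (248 - 26)/4 = 55.5 and the supply price is (52 + 26)/6 = 13.
Deadweight loss = ½ · (55.5 - 13) · (128 - 26) = ½ · 42.5 · 102 = 2167.5.

2167.5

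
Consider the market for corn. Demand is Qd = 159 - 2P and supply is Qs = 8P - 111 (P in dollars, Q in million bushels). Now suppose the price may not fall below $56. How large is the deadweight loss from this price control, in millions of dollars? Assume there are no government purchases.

1051.25

Without the control the market clears where 159 - 2P = 8P - 111, i.e. P* = 27 and Q* = 105.
Since 56 > 27, the floor is binding.
At P = 56: Qd = 159 - 2·56 = 47 and Qs = 8·56 - 111 = 337.
Quantity traded falls to 47. At Q = 47 the demand price is (159 - 47)/2 = 56 and the supply price is (111 + 47)/8 = 19.75.
Deadweight loss = ½ · (56 - 19.75) · (105 - 47) = ½ · 36.25 · 58 = 1051.25.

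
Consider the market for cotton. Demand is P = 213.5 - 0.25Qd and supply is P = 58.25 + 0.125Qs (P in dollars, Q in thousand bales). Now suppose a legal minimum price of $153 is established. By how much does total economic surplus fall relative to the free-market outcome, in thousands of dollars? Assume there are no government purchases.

5547

Rearranging demand gives Qd = 854 - 4P; rearranging supply gives Qs = 8P - 466. Without the control the market clears where 854 - 4P = 8P - 466, i.e. P* = 110 and Q* = 414.
Because the floor (153) lies above the market-clearing price, it is binding.
At P = 153: Qd = 854 - 4·153 = 242 and Qs = 8·153 - 466 = 758.
Quantity traded falls to 242. At Q = 242 the demand price is (854 - 242)/4 = 153 and the supply price is (466 + 242)/8 = 88.5.
Deadweight loss = ½ · (153 - 88.5) · (414 - 242) = ½ · 64.5 · 172 = 5547.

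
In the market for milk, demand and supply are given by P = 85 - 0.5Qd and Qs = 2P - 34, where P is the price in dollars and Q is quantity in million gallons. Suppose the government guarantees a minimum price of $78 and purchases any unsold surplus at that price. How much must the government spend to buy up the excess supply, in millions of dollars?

Rearranging demand gives Qd = 170 - 2P. Without the control the market clears where 170 - 2P = 2P - 34, i.e. P* = 51 and Q* = 68.
The floor of 78 is above the equilibrium price 51, so it binds.
At P = 78: Qd = 170 - 2·78 = 14 and Qs = 2·78 - 34 = 122.
Surplus = Qs - Qd = 108.
Government expenditure = surplus × support price = 108 × 78 = 8424.

8424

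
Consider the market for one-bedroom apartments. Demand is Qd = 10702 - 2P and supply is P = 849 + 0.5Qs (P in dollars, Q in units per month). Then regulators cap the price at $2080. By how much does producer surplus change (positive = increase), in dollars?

-3551640

Rearranging supply gives Qs = 2P - 1698. In a free market, 10702 - 2P = 2P - 1698 gives the equilibrium P* = 3100, Q* = 4502.
Because the ceiling (2080) lies below the market-clearing price, it is binding.
At P = 2080: Qd = 10702 - 2·2080 = 6542 and Qs = 2·2080 - 1698 = 2462.
Producer surplus without the control is ½ · (3100 - 849) · 4502 = 5067001.
With the ceiling, producers sell 2462 units at 2080, so PS = ½ · (2080 - 849) · 2462 = 1515361.
Change in producer surplus = 1515361 - 5067001 = -3551640.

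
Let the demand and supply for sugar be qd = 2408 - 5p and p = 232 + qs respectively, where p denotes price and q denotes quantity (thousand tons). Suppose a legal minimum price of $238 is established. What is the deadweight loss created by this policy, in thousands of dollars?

Rearranging supply gives qs = p - 232. Equilibrium: 2408 - 5p = p - 232, so 2640 = 6p and p* = 440, q* = 208.
Since 238 is below p* = 440, the floor does not bind and the free-market outcome prevails.
Since the control does not bind, no trades are prevented and deadweight loss is zero.

0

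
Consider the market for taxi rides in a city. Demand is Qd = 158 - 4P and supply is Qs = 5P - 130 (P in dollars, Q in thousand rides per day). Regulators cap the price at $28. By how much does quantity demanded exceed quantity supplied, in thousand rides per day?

36

Setting quantity demanded equal to quantity supplied, 158 - 4P = 5P - 130, gives P* = 32 and Q* = 30.
Because the ceiling (28) lies below the market-clearing price, it is binding.
At P = 28: Qd = 158 - 4·28 = 46 and Qs = 5·28 - 130 = 10.
Shortage = Qd - Qs = 46 - 10 = 36.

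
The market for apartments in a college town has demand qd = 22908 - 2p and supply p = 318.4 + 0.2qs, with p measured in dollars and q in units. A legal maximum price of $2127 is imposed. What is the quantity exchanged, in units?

9043

Rearranging supply gives qs = 5p - 1592. In a free market, 22908 - 2p = 5p - 1592 gives the equilibrium p* = 3500, q* = 15908.
Since 2127 < 3500, the ceiling is binding.
At p = 2127: qd = 22908 - 2·2127 = 18654 and qs = 5·2127 - 1592 = 9043.
The quantity actually transacted is the short side, supply: 9043.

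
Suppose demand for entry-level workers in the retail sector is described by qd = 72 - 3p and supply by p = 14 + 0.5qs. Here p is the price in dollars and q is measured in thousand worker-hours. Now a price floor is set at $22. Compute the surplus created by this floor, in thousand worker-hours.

10

Rearranging supply gives qs = 2p - 28. Without the control the market clears where 72 - 3p = 2p - 28, i.e. p* = 20 and q* = 12.
The floor of 22 is above the equilibrium price 20, so it binds.
At p = 22: qd = 72 - 3·22 = 6 and qs = 2·22 - 28 = 16.
Surplus = qs - qd = 16 - 6 = 10.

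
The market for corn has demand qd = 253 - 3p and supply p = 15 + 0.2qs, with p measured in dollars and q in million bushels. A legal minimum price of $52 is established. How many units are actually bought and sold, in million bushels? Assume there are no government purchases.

Rearranging supply gives qs = 5p - 75. Equilibrium: 253 - 3p = 5p - 75, so 328 = 8p and p* = 41, q* = 130.
Since 52 > 41, the floor is binding.
At p = 52: qd = 253 - 3·52 = 97 and qs = 5·52 - 75 = 185.
The quantity actually transacted is the short side, demand: 97.

97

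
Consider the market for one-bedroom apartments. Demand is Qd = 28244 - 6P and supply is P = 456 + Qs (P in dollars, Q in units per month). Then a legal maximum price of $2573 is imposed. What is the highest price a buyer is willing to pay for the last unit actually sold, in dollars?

4354.5

Rearranging supply gives Qs = P - 456. Without the control the market clears where 28244 - 6P = P - 456, i.e. P* = 4100 and Q* = 3644.
Since 2573 < 4100, the ceiling is binding.
At P = 2573: Qd = 28244 - 6·2573 = 12806 and Qs = 2573 - 456 = 2117.
Only 2117 units reach the market. On the demand curve, the marginal buyer's willingness to pay at Q = 2117 is (28244 - 2117)/6 = 4354.5.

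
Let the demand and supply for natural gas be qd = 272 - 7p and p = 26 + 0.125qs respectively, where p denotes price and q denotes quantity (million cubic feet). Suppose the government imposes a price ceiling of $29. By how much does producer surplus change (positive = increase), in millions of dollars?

-108

Rearranging supply gives qs = 8p - 208. Equilibrium: 272 - 7p = 8p - 208, so 480 = 15p and p* = 32, q* = 48.
Since 29 < 32, the ceiling is binding.
At p = 29: qd = 272 - 7·29 = 69 and qs = 8·29 - 208 = 24.
Producer surplus without the control is ½ · (32 - 26) · 48 = 144.
With the ceiling, producers sell 24 units at 29, so PS = ½ · (29 - 26) · 24 = 36.
Change in producer surplus = 36 - 144 = -108.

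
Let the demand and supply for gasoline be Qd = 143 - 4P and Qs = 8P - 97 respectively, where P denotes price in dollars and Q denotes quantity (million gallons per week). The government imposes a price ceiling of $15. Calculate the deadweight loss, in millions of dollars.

300

Without the control the market clears where 143 - 4P = 8P - 97, i.e. P* = 20 and Q* = 63.
Since 15 < 20, the ceiling is binding.
At P = 15: Qd = 143 - 4·15 = 83 and Qs = 8·15 - 97 = 23.
Quantity traded falls to 23. At Q = 23 the demand price is (143 - 23)/4 = 30 and the supply price is (97 + 23)/8 = 15.
Deadweight loss = ½ · (30 - 15) · (63 - 23) = ½ · 15 · 40 = 300.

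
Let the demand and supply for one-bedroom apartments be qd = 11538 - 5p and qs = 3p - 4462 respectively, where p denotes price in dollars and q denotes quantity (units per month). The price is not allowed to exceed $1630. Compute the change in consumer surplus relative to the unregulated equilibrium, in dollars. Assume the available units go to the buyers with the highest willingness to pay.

In a free market, 11538 - 5p = 3p - 4462 gives the equilibrium p* = 2000, q* = 1538.
Because the ceiling (1630) lies below the market-clearing price, it is binding.
At p = 1630: qd = 11538 - 5·1630 = 3388 and qs = 3·1630 - 4462 = 428.
Consumer surplus without the control is ½ · (2307.6 - 2000) · 1538 = 236544.4.
With the ceiling, 428 units are sold at 1630 (assume they go to the highest-value buyers). The demand price at q = 428 is 2222, so CS = ½ · [(2307.6 - 1630) + (2222 - 1630)] · 428 = 271694.4.
Change in consumer surplus = 271694.4 - 236544.4 = 35150.

35150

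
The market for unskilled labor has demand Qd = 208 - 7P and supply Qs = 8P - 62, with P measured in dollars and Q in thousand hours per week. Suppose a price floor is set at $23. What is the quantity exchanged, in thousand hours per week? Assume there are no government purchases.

47

Setting quantity demanded equal to quantity supplied, 208 - 7P = 8P - 62, gives P* = 18 and Q* = 82.
The floor of 23 is above the equilibrium price 18, so it binds.
At P = 23: Qd = 208 - 7·23 = 47 and Qs = 8·23 - 62 = 122.
The quantity actually transacted is the short side, demand: 47.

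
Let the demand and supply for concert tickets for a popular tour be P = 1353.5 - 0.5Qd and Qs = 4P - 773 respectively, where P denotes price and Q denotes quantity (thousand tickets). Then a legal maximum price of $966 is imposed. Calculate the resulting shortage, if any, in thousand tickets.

Rearranging demand gives Qd = 2707 - 2P. Setting quantity demanded equal to quantity supplied, 2707 - 2P = 4P - 773, gives P* = 580 and Q* = 1547.
Since 966 is above P* = 580, the ceiling does not bind and the free-market outcome prevails.
Since the control does not bind, there is no shortage.

0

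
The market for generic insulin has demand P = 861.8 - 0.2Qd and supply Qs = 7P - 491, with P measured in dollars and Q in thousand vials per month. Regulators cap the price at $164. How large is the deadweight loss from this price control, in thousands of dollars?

Rearranging demand gives Qd = 4309 - 5P. Without the control the market clears where 4309 - 5P = 7P - 491, i.e. P* = 400 and Q* = 2309.
The ceiling of 164 is below the equilibrium price 400, so it binds.
At P = 164: Qd = 4309 - 5·164 = 3489 and Qs = 7·164 - 491 = 657.
Quantity traded falls to 657. At Q = 657 the demand price is (4309 - 657)/5 = 730.4 and the supply price is (491 + 657)/7 = 164.
Deadweight loss = ½ · (730.4 - 164) · (2309 - 657) = ½ · 566.4 · 1652 = 467846.4.

467846.4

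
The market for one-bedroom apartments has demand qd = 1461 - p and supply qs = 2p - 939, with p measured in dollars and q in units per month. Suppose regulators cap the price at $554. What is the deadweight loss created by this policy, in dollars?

Without the control the market clears where 1461 - p = 2p - 939, i.e. p* = 800 and q* = 661.
Since 554 < 800, the ceiling is binding.
At p = 554: qd = 1461 - 554 = 907 and qs = 2·554 - 939 = 169.
Quantity traded falls to 169. At q = 169 the demand price is 1461 - 169 = 1292 and the supply price is (939 + 169)/2 = 554.
Deadweight loss = ½ · (1292 - 554) · (661 - 169) = ½ · 738 · 492 = 181548.

181548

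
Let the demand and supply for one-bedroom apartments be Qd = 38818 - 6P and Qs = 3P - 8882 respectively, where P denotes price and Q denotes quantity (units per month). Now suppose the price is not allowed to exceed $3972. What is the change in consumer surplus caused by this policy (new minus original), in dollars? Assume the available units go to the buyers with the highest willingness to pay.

2706464

Equilibrium: 38818 - 6P = 3P - 8882, so 47700 = 9P and P* = 5300, Q* = 7018.
Because the ceiling (3972) lies below the market-clearing price, it is binding.
At P = 3972: Qd = 38818 - 6·3972 = 14986 and Qs = 3·3972 - 8882 = 3034.
Consumer surplus without the control is ½ · (19409/3 - 5300) · 7018 = 12313081/3.
With the ceiling, 3034 units are sold at 3972 (assume they go to the highest-value buyers). The demand price at Q = 3034 is 5964, so CS = ½ · [(19409/3 - 3972) + (5964 - 3972)] · 3034 = 20432473/3.
Change in consumer surplus = 20432473/3 - 12313081/3 = 2706464.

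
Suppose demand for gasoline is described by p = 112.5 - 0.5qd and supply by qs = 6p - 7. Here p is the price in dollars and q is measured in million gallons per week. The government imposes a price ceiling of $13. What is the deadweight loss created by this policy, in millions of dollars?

3072

Rearranging demand gives qd = 225 - 2p. Equilibrium: 225 - 2p = 6p - 7, so 232 = 8p and p* = 29, q* = 167.
The ceiling of 13 is below the equilibrium price 29, so it binds.
At p = 13: qd = 225 - 2·13 = 199 and qs = 6·13 - 7 = 71.
Quantity traded falls to 71. At q = 71 the demand price is (225 - 71)/2 = 77 and the supply price is (7 + 71)/6 = 13.
Deadweight loss = ½ · (77 - 13) · (167 - 71) = ½ · 64 · 96 = 3072.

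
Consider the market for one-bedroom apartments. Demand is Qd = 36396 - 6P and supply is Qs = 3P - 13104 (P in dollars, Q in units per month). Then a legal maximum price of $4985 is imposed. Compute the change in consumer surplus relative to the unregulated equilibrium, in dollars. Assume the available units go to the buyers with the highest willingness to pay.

In a free market, 36396 - 6P = 3P - 13104 gives the equilibrium P* = 5500, Q* = 3396.
The ceiling of 4985 is below the equilibrium price 5500, so it binds.
At P = 4985: Qd = 36396 - 6·4985 = 6486 and Qs = 3·4985 - 13104 = 1851.
Consumer surplus without the control is ½ · (6066 - 5500) · 3396 = 961068.
With the ceiling, 1851 units are sold at 4985 (assume they go to the highest-value buyers). The demand price at Q = 1851 is 5757.5, so CS = ½ · [(6066 - 4985) + (5757.5 - 4985)] · 1851 = 1715414.25.
Change in consumer surplus = 1715414.25 - 961068 = 754346.25.

754346.25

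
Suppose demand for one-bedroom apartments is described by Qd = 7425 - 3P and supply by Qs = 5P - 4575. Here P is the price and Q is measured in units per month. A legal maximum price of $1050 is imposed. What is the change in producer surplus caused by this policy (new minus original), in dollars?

-810000

In a free market, 7425 - 3P = 5P - 4575 gives the equilibrium P* = 1500, Q* = 2925.
Since 1050 < 1500, the ceiling is binding.
At P = 1050: Qd = 7425 - 3·1050 = 4275 and Qs = 5·1050 - 4575 = 675.
Producer surplus without the control is ½ · (1500 - 915) · 2925 = 855562.5.
With the ceiling, producers sell 675 units at 1050, so PS = ½ · (1050 - 915) · 675 = 45562.5.
Change in producer surplus = 45562.5 - 855562.5 = -810000.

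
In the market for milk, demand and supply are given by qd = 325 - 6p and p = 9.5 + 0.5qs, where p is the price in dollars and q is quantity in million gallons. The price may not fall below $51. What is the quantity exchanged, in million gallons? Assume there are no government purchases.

19

Rearranging supply gives qs = 2p - 19. In a free market, 325 - 6p = 2p - 19 gives the equilibrium p* = 43, q* = 67.
The floor of 51 is above the equilibrium price 43, so it binds.
At p = 51: qd = 325 - 6·51 = 19 and qs = 2·51 - 19 = 83.
The quantity actually transacted is the short side, demand: 19.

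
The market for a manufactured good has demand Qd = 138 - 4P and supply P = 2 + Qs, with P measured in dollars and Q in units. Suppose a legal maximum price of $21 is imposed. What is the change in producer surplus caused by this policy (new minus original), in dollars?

Rearranging supply gives Qs = P - 2. Setting quantity demanded equal to quantity supplied, 138 - 4P = P - 2, gives P* = 28 and Q* = 26.
Since 21 < 28, the ceiling is binding.
At P = 21: Qd = 138 - 4·21 = 54 and Qs = 21 - 2 = 19.
Producer surplus without the control is ½ · (28 - 2) · 26 = 338.
With the ceiling, producers sell 19 units at 21, so PS = ½ · (21 - 2) · 19 = 180.5.
Change in producer surplus = 180.5 - 338 = -157.5.

-157.5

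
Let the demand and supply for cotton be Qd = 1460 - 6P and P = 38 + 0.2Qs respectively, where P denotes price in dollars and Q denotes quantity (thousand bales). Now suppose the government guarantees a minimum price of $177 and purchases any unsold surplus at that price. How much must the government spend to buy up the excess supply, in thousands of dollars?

Rearranging supply gives Qs = 5P - 190. In a free market, 1460 - 6P = 5P - 190 gives the equilibrium P* = 150, Q* = 560.
Since 177 > 150, the floor is binding.
At P = 177: Qd = 1460 - 6·177 = 398 and Qs = 5·177 - 190 = 695.
Surplus = Qs - Qd = 297.
Government expenditure = surplus × support price = 297 × 177 = 52569.

52569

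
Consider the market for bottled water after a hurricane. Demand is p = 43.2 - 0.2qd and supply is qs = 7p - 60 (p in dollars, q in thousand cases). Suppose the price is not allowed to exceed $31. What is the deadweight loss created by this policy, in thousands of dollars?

Rearranging demand gives qd = 216 - 5p. In a free market, 216 - 5p = 7p - 60 gives the equilibrium p* = 23, q* = 101.
Since 31 is above p* = 23, the ceiling does not bind and the free-market outcome prevails.
Since the control does not bind, no trades are prevented and deadweight loss is zero.

0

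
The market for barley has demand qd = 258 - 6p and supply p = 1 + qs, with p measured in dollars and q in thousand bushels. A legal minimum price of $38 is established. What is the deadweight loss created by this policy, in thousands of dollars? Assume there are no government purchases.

21

Rearranging supply gives qs = p - 1. Setting quantity demanded equal to quantity supplied, 258 - 6p = p - 1, gives p* = 37 and q* = 36.
The floor of 38 is above the equilibrium price 37, so it binds.
At p = 38: qd = 258 - 6·38 = 30 and qs = 38 - 1 = 37.
Quantity traded falls to 30. At q = 30 the demand price is (258 - 30)/6 = 38 and the supply price is 1 + 30 = 31.
Deadweight loss = ½ · (38 - 31) · (36 - 30) = ½ · 7 · 6 = 21.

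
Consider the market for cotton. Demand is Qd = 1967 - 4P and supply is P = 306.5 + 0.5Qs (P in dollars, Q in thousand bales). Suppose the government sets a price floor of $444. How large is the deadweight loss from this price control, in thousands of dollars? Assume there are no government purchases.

1176

Rearranging supply gives Qs = 2P - 613. Setting quantity demanded equal to quantity supplied, 1967 - 4P = 2P - 613, gives P* = 430 and Q* = 247.
The floor of 444 is above the equilibrium price 430, so it binds.
At P = 444: Qd = 1967 - 4·444 = 191 and Qs = 2·444 - 613 = 275.
Quantity traded falls to 191. At Q = 191 the demand price is (1967 - 191)/4 = 444 and the supply price is (613 + 191)/2 = 402.
Deadweight loss = ½ · (444 - 402) · (247 - 191) = ½ · 42 · 56 = 1176.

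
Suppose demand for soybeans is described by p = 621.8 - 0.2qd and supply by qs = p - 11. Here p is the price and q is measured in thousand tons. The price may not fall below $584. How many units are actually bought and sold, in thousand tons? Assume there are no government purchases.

Rearranging demand gives qd = 3109 - 5p. Setting quantity demanded equal to quantity supplied, 3109 - 5p = p - 11, gives p* = 520 and q* = 509.
Because the floor (584) lies above the market-clearing price, it is binding.
At p = 584: qd = 3109 - 5·584 = 189 and qs = 584 - 11 = 573.
The quantity actually transacted is the short side, demand: 189.

189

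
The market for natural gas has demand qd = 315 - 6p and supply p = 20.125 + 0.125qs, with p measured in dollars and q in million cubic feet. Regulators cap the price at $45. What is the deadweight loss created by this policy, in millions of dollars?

Rearranging supply gives qs = 8p - 161. Setting quantity demanded equal to quantity supplied, 315 - 6p = 8p - 161, gives p* = 34 and q* = 111.
Since 45 is above p* = 34, the ceiling does not bind and the free-market outcome prevails.
Since the control does not bind, no trades are prevented and deadweight loss is zero.

0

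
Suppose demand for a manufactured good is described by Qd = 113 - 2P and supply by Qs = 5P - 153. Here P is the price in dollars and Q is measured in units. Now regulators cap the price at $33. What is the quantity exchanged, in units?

Without the control the market clears where 113 - 2P = 5P - 153, i.e. P* = 38 and Q* = 37.
Because the ceiling (33) lies below the market-clearing price, it is binding.
At P = 33: Qd = 113 - 2·33 = 47 and Qs = 5·33 - 153 = 12.
The quantity actually transacted is the short side, supply: 12.

12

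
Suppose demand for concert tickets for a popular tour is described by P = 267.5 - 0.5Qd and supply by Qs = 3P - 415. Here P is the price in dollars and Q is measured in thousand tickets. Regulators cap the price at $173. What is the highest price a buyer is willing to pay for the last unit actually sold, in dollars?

Rearranging demand gives Qd = 535 - 2P. Setting quantity demanded equal to quantity supplied, 535 - 2P = 3P - 415, gives P* = 190 and Q* = 155.
The ceiling of 173 is below the equilibrium price 190, so it binds.
At P = 173: Qd = 535 - 2·173 = 189 and Qs = 3·173 - 415 = 104.
Only 104 units reach the market. On the demand curve, the marginal buyer's willingness to pay at Q = 104 is (535 - 104)/2 = 215.5.

215.5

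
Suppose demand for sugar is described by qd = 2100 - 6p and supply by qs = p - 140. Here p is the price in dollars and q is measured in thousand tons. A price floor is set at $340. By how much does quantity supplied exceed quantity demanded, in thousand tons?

140

In a free market, 2100 - 6p = p - 140 gives the equilibrium p* = 320, q* = 180.
Since 340 > 320, the floor is binding.
At p = 340: qd = 2100 - 6·340 = 60 and qs = 340 - 140 = 200.
Surplus = qs - qd = 200 - 60 = 140.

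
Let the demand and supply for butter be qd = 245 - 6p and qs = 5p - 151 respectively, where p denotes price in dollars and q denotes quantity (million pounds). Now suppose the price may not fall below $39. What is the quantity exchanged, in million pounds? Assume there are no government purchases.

11

In a free market, 245 - 6p = 5p - 151 gives the equilibrium p* = 36, q* = 29.
Because the floor (39) lies above the market-clearing price, it is binding.
At p = 39: qd = 245 - 6·39 = 11 and qs = 5·39 - 151 = 44.
The quantity actually transacted is the short side, demand: 11.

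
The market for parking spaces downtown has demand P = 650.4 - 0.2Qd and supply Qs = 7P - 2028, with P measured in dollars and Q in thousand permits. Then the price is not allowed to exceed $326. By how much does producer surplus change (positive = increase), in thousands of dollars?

Rearranging demand gives Qd = 3252 - 5P. Without the control the market clears where 3252 - 5P = 7P - 2028, i.e. P* = 440 and Q* = 1052.
Because the ceiling (326) lies below the market-clearing price, it is binding.
At P = 326: Qd = 3252 - 5·326 = 1622 and Qs = 7·326 - 2028 = 254.
Producer surplus without the control is ½ · (440 - 2028/7) · 1052 = 553352/7.
With the ceiling, producers sell 254 units at 326, so PS = ½ · (326 - 2028/7) · 254 = 32258/7.
Change in producer surplus = 32258/7 - 553352/7 = -74442.

-74442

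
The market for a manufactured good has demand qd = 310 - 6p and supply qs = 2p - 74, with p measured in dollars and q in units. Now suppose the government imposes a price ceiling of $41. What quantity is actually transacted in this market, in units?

8

Equilibrium: 310 - 6p = 2p - 74, so 384 = 8p and p* = 48, q* = 22.
Since 41 < 48, the ceiling is binding.
At p = 41: qd = 310 - 6·41 = 64 and qs = 2·41 - 74 = 8.
The quantity actually transacted is the short side, supply: 8.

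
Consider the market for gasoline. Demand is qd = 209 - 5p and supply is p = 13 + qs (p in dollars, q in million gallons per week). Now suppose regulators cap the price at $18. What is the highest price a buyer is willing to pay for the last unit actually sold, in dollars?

Rearranging supply gives qs = p - 13. Setting quantity demanded equal to quantity supplied, 209 - 5p = p - 13, gives p* = 37 and q* = 24.
Since 18 < 37, the ceiling is binding.
At p = 18: qd = 209 - 5·18 = 119 and qs = 18 - 13 = 5.
Only 5 units reach the market. On the demand curve, the marginal buyer's willingness to pay at q = 5 is (209 - 5)/5 = 40.8.

40.8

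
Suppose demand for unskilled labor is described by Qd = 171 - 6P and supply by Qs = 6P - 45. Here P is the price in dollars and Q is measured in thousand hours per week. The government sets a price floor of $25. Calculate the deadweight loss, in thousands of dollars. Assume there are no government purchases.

Setting quantity demanded equal to quantity supplied, 171 - 6P = 6P - 45, gives P* = 18 and Q* = 63.
Because the floor (25) lies above the market-clearing price, it is binding.
At P = 25: Qd = 171 - 6·25 = 21 and Qs = 6·25 - 45 = 105.
Quantity traded falls to 21. At Q = 21 the demand price is (171 - 21)/6 = 25 and the supply price is (45 + 21)/6 = 11.
Deadweight loss = ½ · (25 - 11) · (63 - 21) = ½ · 14 · 42 = 294.

294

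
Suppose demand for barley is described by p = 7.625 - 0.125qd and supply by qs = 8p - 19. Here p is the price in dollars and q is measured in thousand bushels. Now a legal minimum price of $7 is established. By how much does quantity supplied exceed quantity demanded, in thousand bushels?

32

Rearranging demand gives qd = 61 - 8p. In a free market, 61 - 8p = 8p - 19 gives the equilibrium p* = 5, q* = 21.
Since 7 > 5, the floor is binding.
At p = 7: qd = 61 - 8·7 = 5 and qs = 8·7 - 19 = 37.
Surplus = qs - qd = 37 - 5 = 32.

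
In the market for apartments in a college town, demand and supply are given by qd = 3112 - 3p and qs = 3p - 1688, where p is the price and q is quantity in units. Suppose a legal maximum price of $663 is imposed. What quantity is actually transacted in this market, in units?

301

Equilibrium: 3112 - 3p = 3p - 1688, so 4800 = 6p and p* = 800, q* = 712.
Since 663 < 800, the ceiling is binding.
At p = 663: qd = 3112 - 3·663 = 1123 and qs = 3·663 - 1688 = 301.
The quantity actually transacted is the short side, supply: 301.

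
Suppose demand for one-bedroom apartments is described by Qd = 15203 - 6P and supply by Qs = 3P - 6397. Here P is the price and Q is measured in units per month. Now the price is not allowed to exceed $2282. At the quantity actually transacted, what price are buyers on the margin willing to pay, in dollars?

2459

Setting quantity demanded equal to quantity supplied, 15203 - 6P = 3P - 6397, gives P* = 2400 and Q* = 803.
Because the ceiling (2282) lies below the market-clearing price, it is binding.
At P = 2282: Qd = 15203 - 6·2282 = 1511 and Qs = 3·2282 - 6397 = 449.
Only 449 units reach the market. On the demand curve, the marginal buyer's willingness to pay at Q = 449 is (15203 - 449)/6 = 2459.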